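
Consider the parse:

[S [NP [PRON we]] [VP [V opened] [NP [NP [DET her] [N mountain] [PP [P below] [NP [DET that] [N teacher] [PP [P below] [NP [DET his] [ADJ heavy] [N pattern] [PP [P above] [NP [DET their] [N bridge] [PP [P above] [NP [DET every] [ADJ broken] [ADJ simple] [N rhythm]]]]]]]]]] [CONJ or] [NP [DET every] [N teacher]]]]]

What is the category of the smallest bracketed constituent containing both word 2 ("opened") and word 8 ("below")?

Word 2 lies under S → VP → V; word 8 lies under S → VP → NP → NP → PP → NP → PP → P. The lowest shared node is the VP.

VP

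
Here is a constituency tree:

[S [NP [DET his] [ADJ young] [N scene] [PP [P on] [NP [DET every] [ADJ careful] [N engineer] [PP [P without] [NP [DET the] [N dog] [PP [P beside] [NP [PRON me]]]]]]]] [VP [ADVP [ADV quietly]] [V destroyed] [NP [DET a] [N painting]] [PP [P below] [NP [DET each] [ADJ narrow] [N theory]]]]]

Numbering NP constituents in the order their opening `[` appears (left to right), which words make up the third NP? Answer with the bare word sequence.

the dog beside me

In left-to-right order the NP constituents are "his young scene on every careful engineer without the dog beside me"; "every careful engineer without the dog beside me"; "the dog beside me"; "me"; "a painting"; "each narrow theory". Number 3 is "the dog beside me".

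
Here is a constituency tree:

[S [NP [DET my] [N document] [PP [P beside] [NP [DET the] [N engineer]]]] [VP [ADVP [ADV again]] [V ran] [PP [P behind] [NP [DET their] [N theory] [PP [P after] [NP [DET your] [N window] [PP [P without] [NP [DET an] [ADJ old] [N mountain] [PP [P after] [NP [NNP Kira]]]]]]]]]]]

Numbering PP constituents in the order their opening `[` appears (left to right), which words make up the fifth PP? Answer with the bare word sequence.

Opening `[PP` markers occur at word positions 3, 8, 11, 14, 18; the fifth of these opens the constituent [PP after Kira].

after Kira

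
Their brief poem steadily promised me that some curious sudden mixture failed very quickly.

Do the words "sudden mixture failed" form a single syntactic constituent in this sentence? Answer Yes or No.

No

"sudden" belongs to the noun phrase "some curious sudden mixture" while "failed" belongs to the verb phrase "failed very quickly"; a span that runs across that boundary is not a single phrase.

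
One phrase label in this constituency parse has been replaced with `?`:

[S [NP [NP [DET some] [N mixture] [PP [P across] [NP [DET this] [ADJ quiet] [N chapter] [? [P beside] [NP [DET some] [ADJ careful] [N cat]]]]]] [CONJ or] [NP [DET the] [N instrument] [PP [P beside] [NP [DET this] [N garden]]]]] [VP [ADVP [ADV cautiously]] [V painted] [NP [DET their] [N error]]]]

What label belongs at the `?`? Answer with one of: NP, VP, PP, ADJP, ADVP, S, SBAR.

The `?` node immediately contains: P 'beside', NP. That is the internal structure of a prepositional phrase, so the label is PP.

PP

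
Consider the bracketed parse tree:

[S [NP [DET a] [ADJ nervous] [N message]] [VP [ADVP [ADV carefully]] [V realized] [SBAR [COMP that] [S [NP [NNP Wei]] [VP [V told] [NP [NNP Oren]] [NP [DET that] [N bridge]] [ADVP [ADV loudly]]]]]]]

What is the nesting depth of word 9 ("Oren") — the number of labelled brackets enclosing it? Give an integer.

7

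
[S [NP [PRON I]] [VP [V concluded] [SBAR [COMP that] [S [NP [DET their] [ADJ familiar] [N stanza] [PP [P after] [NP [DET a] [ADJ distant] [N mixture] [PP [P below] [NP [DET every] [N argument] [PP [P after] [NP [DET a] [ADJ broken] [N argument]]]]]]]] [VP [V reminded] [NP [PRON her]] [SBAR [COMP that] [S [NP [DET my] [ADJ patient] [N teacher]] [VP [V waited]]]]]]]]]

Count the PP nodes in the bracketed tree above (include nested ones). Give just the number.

3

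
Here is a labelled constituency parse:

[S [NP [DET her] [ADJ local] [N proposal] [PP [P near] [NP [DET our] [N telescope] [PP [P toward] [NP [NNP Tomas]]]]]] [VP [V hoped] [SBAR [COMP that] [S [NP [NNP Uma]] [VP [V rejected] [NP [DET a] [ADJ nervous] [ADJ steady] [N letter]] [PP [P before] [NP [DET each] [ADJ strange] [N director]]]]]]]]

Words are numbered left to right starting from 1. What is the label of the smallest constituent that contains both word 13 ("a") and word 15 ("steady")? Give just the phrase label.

NP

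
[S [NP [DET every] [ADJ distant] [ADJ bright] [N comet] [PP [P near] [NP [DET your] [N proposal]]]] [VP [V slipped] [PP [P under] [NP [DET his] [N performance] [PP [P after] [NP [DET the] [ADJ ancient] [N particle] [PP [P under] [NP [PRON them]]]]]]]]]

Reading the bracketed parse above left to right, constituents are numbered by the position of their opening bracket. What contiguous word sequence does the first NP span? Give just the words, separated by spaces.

every distant bright comet near your proposal

Opening `[NP` markers occur at word positions 1, 6, 10, 13, 17; the first of these opens the constituent [NP every distant bright comet near your proposal].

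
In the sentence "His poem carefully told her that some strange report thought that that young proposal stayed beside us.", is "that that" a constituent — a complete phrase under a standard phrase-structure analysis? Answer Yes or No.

No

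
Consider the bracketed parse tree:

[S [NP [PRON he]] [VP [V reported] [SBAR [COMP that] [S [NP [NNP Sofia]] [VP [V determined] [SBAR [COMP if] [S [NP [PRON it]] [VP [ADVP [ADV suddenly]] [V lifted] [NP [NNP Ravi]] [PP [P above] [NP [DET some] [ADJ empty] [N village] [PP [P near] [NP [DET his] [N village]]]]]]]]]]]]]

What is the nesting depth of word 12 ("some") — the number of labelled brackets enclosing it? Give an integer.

Path from the root down to the word: S → VP → SBAR → S → VP → SBAR → S → VP → PP → NP → DET. That is 11 enclosing brackets.

11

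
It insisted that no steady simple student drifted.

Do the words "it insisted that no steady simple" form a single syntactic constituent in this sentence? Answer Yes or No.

No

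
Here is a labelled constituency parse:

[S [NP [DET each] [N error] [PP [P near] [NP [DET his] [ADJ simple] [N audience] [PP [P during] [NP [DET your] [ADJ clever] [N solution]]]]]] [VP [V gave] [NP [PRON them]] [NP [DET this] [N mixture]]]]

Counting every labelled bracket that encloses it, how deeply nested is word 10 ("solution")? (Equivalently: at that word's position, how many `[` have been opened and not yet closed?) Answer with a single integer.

7

Counting open brackets not yet closed at "solution": [S [NP [PP [NP [PP [NP [N = 7.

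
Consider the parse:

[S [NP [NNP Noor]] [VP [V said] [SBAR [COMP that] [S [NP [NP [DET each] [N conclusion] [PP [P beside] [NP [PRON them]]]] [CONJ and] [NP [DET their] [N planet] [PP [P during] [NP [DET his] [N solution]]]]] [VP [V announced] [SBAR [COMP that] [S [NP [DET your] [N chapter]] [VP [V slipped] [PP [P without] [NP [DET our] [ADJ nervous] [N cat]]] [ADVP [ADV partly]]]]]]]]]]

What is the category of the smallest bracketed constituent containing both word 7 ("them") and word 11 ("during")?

Word 7 lies under S → VP → SBAR → S → NP → NP → PP → NP → PRON; word 11 lies under S → VP → SBAR → S → NP → NP → PP → P. The lowest shared node is the NP.

NP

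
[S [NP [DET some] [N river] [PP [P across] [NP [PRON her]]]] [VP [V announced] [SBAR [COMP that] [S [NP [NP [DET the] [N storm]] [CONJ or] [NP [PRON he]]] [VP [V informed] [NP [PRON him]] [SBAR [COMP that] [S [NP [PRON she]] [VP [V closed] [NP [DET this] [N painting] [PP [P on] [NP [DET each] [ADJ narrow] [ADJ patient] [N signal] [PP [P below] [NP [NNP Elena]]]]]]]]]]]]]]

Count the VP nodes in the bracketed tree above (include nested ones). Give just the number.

3

The VP constituents are: [VP announced that the storm or he informed him that she closed this painting on each narrow patient signal below Elena]; [VP informed him that she closed this painting on each narrow patient signal below Elena]; [VP closed this painting on each narrow patient signal below Elena]. Total: 3.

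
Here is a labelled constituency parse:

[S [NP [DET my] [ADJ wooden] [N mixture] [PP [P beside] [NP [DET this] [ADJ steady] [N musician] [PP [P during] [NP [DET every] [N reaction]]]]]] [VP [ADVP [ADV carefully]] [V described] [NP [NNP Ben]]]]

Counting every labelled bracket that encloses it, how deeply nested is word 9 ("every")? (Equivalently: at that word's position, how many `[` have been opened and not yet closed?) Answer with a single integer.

The word sits inside DET, which is inside NP, inside PP, inside NP, inside PP, inside NP, inside S — 7 brackets in all.

7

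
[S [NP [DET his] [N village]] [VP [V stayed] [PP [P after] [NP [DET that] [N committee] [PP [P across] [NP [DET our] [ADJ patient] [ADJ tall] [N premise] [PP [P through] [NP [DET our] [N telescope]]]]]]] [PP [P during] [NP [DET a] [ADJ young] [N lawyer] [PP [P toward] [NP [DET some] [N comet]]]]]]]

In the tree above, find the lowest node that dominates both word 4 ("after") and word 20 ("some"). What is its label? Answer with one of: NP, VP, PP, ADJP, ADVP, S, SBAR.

VP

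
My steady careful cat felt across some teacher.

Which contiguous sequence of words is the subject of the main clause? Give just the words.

my steady careful cat

The subject of the main clause is the NP immediately before the verb "felt": "my steady careful cat".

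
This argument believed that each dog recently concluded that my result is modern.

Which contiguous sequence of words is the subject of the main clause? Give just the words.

this argument

The subject of the main clause is the NP immediately before the verb "believed": "this argument".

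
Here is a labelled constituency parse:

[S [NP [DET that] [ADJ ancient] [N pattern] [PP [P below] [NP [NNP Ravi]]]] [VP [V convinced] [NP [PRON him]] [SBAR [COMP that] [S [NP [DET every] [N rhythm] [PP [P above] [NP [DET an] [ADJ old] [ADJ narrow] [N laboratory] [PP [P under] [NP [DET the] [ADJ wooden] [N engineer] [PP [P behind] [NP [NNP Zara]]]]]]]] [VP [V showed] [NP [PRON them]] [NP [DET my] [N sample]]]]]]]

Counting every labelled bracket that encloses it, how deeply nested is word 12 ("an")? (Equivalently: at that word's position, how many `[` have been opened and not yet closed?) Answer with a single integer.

8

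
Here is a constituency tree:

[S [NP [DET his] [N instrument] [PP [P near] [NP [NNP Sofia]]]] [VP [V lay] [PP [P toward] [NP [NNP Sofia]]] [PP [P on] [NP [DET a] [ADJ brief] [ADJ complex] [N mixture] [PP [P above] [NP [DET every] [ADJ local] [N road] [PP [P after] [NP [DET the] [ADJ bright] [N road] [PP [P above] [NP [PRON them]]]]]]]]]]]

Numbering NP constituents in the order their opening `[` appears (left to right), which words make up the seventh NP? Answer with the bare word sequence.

The NP opening brackets appear, in order, over: "his instrument near Sofia"; "Sofia"; "Sofia"; "a brief complex mixture above every local road after the bright road above them"; "every local road after the bright road above them"; "the bright road above them"; "them". The seventh one spans "them".

them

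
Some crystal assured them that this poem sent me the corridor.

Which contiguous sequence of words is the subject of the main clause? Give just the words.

some crystal

In the main clause the verb is "assured"; the NP preceding it, "some crystal", is the subject.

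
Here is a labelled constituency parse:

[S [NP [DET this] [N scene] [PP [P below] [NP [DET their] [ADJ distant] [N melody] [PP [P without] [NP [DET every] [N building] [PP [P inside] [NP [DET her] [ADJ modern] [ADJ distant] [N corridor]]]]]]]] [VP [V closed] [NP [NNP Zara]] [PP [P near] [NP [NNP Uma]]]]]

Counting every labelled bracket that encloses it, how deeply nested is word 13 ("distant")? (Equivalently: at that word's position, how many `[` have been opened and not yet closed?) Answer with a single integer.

9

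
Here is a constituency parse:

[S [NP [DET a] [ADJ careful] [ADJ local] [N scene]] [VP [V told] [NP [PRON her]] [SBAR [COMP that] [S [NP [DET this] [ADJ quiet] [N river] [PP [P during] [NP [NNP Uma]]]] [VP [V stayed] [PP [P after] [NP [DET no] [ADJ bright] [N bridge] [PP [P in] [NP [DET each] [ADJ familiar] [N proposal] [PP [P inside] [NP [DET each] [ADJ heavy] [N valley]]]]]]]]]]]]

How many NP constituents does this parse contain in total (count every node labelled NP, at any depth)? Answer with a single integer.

7

Scanning left to right, an opening `[NP` appears at word positions 1, 6, 8, 12, 15, 19, 23 — 7 in total.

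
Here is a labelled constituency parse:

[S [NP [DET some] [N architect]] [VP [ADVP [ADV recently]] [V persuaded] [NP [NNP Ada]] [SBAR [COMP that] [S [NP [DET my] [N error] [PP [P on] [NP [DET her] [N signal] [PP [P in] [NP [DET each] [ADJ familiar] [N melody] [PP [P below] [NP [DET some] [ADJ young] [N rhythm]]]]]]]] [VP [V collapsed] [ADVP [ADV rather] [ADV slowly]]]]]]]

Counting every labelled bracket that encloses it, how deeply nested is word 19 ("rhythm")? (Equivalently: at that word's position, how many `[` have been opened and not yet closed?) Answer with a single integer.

The word sits inside N, which is inside NP, inside PP, inside NP, inside PP, inside NP, inside PP, inside NP, inside S, inside SBAR, inside VP, inside S — 12 brackets in all.

12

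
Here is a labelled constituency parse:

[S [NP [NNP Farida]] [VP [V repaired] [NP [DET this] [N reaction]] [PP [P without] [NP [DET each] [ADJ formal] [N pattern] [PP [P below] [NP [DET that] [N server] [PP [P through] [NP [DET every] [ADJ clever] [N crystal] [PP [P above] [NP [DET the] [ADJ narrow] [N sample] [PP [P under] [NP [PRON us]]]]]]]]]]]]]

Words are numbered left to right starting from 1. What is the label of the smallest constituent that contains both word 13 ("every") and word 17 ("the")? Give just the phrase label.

NP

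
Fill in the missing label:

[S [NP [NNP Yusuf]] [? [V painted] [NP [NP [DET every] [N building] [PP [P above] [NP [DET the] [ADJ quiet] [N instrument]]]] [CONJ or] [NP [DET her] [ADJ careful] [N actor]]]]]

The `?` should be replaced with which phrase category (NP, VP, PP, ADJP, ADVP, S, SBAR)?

VP

Looking at what the `?` directly dominates — V 'painted', NP — this is a verb phrase (VP).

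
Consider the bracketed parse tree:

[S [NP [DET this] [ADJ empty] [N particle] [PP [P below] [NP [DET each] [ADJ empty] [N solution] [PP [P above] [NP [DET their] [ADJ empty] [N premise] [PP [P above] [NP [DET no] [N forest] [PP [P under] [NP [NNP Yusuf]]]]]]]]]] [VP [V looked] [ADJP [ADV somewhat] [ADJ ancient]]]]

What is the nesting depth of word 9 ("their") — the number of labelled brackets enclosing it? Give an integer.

7

Counting open brackets not yet closed at "their": [S [NP [PP [NP [PP [NP [DET = 7.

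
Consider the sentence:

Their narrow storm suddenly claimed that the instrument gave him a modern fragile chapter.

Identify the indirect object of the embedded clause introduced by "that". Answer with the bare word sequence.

him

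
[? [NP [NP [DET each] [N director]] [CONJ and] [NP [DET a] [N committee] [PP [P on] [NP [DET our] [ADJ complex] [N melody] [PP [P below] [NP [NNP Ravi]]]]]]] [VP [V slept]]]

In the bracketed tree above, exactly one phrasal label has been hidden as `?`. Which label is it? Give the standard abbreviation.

S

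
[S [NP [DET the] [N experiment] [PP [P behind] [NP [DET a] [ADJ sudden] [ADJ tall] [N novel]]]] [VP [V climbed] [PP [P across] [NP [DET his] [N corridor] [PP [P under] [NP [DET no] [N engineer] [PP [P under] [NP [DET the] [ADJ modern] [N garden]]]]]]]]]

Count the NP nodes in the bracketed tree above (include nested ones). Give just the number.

5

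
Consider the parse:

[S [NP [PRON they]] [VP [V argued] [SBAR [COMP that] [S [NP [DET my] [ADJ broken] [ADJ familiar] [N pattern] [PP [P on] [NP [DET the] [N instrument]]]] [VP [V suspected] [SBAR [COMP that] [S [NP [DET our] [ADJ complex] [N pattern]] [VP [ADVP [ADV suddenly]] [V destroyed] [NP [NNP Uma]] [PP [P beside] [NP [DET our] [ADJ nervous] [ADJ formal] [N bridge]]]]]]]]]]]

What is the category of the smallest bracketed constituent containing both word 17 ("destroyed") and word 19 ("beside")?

VP

Both words fall inside [VP suddenly destroyed Uma beside our nervous formal bridge] (words 16–23), and no smaller constituent contains them both. Label: VP.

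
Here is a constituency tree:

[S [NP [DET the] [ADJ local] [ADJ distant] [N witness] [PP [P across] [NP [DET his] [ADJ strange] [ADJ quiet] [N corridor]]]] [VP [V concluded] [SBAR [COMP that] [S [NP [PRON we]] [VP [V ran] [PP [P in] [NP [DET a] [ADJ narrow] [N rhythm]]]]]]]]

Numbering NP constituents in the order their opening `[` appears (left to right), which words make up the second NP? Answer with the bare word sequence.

his strange quiet corridor

Opening `[NP` markers occur at word positions 1, 6, 12, 15; the second of these opens the constituent [NP his strange quiet corridor].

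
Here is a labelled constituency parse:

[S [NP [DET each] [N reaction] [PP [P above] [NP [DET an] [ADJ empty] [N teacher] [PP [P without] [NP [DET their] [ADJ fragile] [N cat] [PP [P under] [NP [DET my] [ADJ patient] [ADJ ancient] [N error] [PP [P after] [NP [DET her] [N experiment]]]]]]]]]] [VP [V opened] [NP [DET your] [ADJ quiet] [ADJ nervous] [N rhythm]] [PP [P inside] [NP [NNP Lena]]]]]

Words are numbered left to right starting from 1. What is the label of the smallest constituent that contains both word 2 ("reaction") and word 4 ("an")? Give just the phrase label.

NP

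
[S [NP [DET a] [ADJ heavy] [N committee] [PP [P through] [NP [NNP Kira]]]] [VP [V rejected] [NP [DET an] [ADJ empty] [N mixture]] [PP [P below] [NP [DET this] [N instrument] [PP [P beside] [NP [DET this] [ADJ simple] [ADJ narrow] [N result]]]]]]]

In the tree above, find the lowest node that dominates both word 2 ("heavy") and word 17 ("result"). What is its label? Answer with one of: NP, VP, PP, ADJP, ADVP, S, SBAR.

S

Word 2 lies under S → NP → ADJ; word 17 lies under S → VP → PP → NP → PP → NP → N. The lowest shared node is the S.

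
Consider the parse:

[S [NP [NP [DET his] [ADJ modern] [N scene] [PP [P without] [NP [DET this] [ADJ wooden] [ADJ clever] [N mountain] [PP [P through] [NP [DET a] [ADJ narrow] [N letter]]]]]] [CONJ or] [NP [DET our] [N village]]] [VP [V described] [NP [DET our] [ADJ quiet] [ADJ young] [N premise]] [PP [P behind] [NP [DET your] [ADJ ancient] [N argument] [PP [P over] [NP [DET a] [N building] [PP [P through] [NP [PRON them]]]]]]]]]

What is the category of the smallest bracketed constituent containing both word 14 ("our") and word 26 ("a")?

S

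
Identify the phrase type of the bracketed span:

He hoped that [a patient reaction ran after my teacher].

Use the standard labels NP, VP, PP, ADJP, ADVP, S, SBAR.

S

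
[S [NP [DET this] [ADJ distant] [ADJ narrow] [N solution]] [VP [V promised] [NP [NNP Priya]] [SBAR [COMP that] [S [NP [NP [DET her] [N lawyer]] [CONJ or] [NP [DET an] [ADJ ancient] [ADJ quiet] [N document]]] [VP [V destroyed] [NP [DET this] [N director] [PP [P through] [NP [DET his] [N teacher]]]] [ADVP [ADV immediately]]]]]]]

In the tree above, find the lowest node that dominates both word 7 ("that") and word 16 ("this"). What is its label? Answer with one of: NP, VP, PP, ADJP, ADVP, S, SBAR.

SBAR

The smallest bracket enclosing both words is [SBAR that her lawyer or an ancient quiet document destroyed this director through his teacher immediately], so the label is SBAR.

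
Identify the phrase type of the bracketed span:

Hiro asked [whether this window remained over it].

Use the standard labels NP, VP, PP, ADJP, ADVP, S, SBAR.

SBAR

The span is built around the complementizer "whether" — a subordinate clause (SBAR).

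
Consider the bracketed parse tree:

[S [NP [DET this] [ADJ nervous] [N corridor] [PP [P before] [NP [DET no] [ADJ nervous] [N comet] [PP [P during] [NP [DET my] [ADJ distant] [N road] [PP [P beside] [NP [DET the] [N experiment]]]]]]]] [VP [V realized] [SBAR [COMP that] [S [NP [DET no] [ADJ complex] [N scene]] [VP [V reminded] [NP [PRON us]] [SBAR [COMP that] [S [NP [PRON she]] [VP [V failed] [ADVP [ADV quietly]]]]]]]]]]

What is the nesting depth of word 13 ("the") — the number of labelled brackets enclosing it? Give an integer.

Counting open brackets not yet closed at "the": [S [NP [PP [NP [PP [NP [PP [NP [DET = 9.

9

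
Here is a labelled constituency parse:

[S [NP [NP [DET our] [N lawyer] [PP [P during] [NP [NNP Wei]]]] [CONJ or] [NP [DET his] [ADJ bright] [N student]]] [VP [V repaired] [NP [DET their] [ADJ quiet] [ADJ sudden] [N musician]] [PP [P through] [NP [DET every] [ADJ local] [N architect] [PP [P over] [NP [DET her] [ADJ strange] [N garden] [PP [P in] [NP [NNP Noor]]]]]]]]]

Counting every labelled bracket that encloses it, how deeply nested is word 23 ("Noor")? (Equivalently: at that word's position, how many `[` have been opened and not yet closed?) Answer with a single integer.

9

Counting open brackets not yet closed at "Noor": [S [VP [PP [NP [PP [NP [PP [NP [NNP = 9.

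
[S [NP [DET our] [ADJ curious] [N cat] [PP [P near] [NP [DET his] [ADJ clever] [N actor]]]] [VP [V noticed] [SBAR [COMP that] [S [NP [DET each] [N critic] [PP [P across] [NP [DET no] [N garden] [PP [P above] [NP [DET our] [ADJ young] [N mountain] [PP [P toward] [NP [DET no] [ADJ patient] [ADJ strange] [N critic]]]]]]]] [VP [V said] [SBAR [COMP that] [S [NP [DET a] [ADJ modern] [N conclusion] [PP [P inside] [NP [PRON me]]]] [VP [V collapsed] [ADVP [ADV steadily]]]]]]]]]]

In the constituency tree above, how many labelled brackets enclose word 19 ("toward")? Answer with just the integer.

11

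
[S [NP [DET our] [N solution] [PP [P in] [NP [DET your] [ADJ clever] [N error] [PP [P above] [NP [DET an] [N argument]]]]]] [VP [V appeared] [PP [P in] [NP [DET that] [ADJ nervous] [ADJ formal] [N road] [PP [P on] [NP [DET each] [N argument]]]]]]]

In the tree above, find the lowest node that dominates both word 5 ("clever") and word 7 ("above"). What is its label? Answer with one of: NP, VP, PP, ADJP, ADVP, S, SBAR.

Word 5 lies under S → NP → PP → NP → ADJ; word 7 lies under S → NP → PP → NP → PP → P. The lowest shared node is the NP.

NP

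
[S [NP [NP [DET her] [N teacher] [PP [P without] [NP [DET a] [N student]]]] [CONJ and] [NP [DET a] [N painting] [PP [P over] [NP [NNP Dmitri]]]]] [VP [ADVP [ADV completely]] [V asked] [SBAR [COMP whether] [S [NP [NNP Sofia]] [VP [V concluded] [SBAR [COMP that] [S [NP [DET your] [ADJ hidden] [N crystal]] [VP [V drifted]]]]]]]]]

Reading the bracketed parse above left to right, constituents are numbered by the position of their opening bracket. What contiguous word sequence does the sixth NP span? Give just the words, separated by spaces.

Sofia

Opening `[NP` markers occur at word positions 1, 1, 4, 7, 10, 14, 17; the sixth of these opens the constituent [NP Sofia].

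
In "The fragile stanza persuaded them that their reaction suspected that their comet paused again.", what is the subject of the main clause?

the fragile stanza

The subject of the main clause is the NP immediately before the verb "persuaded": "the fragile stanza".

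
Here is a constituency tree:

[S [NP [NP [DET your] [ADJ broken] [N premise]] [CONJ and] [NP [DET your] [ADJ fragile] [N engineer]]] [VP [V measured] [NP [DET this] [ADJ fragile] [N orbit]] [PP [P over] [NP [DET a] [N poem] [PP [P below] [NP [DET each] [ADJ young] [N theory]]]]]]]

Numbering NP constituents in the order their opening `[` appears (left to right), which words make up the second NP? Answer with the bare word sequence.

your broken premise

The NP opening brackets appear, in order, over: "your broken premise and your fragile engineer"; "your broken premise"; "your fragile engineer"; "this fragile orbit"; "a poem below each young theory"; "each young theory". The second one spans "your broken premise".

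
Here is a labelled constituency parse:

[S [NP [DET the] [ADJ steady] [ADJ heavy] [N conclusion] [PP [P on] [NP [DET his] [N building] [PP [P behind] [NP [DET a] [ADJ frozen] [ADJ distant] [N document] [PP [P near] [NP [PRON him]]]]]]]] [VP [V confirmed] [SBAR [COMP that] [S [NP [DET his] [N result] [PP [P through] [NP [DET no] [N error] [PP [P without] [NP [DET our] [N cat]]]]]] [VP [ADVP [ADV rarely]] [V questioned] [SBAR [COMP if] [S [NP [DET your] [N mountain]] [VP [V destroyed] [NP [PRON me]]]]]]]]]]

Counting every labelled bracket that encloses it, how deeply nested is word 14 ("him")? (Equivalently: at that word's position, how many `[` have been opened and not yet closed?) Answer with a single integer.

9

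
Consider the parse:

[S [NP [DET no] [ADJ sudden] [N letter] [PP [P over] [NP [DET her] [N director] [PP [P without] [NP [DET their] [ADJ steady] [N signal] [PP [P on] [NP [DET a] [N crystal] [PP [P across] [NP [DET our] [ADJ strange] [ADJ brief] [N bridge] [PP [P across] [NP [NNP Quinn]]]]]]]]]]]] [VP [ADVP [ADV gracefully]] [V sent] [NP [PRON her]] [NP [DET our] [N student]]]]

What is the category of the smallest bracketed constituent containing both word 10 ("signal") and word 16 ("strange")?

NP

The smallest bracket enclosing both words is [NP their steady signal on a crystal across our strange brief bridge across Quinn], so the label is NP.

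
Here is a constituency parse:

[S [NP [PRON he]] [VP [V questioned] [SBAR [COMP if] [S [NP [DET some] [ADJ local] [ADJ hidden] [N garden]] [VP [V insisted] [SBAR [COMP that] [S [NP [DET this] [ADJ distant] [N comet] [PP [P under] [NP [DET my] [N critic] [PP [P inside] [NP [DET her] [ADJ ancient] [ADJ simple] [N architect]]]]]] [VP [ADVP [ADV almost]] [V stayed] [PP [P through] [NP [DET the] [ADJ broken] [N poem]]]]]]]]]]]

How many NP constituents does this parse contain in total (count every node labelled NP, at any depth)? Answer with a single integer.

6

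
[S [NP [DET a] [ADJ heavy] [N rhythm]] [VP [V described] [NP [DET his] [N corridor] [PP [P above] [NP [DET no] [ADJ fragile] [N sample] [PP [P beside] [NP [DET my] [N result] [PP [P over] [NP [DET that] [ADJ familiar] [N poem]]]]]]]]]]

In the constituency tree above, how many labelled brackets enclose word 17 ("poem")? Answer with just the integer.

10

Path from the root down to the word: S → VP → NP → PP → NP → PP → NP → PP → NP → N. That is 10 enclosing brackets.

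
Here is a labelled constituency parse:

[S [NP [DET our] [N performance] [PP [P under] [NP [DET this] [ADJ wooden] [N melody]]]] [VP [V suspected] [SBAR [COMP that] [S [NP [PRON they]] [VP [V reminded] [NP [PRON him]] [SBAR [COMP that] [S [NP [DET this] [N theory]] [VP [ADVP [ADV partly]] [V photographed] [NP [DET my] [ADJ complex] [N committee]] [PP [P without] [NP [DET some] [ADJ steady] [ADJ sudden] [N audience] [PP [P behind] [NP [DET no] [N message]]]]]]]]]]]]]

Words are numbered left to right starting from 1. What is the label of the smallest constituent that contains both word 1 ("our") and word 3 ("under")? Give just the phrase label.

NP

Word 1 lies under S → NP → DET; word 3 lies under S → NP → PP → P. The lowest shared node is the NP.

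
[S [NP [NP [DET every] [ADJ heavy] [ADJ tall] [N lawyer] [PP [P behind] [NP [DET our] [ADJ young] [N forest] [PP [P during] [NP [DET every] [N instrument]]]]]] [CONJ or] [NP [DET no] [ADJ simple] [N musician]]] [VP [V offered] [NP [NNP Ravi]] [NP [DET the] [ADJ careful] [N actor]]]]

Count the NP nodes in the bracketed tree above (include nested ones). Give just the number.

7

Scanning left to right, an opening `[NP` appears at word positions 1, 1, 6, 10, 13, 17, 18 — 7 in total.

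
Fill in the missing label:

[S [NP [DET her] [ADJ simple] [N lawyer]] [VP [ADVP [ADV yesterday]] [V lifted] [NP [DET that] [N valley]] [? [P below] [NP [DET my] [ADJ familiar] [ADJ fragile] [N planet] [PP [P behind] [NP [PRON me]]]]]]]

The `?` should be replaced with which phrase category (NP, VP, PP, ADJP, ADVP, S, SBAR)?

PP

Looking at what the `?` directly dominates — P 'below', NP — this is a prepositional phrase (PP).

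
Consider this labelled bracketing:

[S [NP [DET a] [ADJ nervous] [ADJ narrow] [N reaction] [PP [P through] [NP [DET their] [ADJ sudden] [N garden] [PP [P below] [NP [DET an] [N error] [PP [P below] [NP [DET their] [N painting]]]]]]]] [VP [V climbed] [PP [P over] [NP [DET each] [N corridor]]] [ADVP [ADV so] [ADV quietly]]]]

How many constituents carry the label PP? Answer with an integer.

Listing each PP by its span: [PP through their sudden garden below an error below their painting]; [PP below an error below their painting]; [PP below their painting]; [PP over each corridor] — that makes 4.

4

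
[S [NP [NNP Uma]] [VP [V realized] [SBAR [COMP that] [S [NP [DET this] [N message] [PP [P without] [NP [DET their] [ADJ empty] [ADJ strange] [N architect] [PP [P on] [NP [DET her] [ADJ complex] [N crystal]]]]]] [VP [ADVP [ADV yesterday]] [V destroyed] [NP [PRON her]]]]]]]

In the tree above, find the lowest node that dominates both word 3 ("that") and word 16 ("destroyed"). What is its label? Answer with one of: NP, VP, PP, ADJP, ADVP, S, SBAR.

SBAR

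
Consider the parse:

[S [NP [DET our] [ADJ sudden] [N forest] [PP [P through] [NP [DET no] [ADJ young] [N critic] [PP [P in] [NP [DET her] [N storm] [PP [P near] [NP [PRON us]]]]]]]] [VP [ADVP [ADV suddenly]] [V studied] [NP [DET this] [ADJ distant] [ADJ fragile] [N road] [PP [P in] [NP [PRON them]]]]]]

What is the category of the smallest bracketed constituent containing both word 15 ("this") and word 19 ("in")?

Word 15 lies under S → VP → NP → DET; word 19 lies under S → VP → NP → PP → P. The lowest shared node is the NP.

NP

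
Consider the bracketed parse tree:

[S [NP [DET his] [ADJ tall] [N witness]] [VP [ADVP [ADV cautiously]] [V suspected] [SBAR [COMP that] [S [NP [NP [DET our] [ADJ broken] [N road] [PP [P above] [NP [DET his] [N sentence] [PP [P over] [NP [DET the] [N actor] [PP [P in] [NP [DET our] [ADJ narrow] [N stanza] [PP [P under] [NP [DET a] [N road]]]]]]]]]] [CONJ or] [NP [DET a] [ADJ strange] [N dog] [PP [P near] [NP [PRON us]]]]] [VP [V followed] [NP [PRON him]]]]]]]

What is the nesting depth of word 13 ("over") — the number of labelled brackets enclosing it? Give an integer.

10

The word sits inside P, which is inside PP, inside NP, inside PP, inside NP, inside NP, inside S, inside SBAR, inside VP, inside S — 10 brackets in all.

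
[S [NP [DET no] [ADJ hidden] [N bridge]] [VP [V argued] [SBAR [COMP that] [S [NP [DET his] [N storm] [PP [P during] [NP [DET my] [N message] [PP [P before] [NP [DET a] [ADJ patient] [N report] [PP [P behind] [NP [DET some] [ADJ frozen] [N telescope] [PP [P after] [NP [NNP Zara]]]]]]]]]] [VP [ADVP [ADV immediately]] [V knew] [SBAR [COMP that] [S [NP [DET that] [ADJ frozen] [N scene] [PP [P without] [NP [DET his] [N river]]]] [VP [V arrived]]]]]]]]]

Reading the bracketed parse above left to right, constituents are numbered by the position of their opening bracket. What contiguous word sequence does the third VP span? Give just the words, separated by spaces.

arrived

In left-to-right order the VP constituents are "argued that his storm during my message before a patient report behind some frozen telescope after Zara immediately knew that that frozen scene without his river arrived"; "immediately knew that that frozen scene without his river arrived"; "arrived". Number 3 is "arrived".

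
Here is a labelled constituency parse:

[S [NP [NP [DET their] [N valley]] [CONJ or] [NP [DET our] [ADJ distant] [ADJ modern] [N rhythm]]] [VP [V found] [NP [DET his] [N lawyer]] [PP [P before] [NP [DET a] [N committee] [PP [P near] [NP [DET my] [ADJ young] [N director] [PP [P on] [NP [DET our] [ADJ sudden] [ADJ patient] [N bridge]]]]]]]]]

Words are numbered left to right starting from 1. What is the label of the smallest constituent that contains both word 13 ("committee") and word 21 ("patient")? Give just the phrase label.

NP

Word 13 lies under S → VP → PP → NP → N; word 21 lies under S → VP → PP → NP → PP → NP → PP → NP → ADJ. The lowest shared node is the NP.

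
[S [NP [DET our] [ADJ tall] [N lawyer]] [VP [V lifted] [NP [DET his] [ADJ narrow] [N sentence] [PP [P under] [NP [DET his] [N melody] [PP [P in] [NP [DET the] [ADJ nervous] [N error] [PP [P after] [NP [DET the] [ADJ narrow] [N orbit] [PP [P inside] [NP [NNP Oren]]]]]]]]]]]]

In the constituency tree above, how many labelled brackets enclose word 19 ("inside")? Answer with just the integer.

Path from the root down to the word: S → VP → NP → PP → NP → PP → NP → PP → NP → PP → P. That is 11 enclosing brackets.

11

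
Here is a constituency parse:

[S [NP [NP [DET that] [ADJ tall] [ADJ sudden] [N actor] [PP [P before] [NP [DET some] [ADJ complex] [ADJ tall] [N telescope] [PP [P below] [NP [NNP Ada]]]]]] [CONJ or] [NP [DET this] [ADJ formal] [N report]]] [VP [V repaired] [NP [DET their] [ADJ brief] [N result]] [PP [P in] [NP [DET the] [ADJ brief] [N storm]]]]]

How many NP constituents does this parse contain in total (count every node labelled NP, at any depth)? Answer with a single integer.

7

Scanning left to right, an opening `[NP` appears at word positions 1, 1, 6, 11, 13, 17, 21 — 7 in total.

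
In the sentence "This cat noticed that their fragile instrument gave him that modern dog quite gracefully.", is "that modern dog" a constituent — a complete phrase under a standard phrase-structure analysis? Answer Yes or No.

Yes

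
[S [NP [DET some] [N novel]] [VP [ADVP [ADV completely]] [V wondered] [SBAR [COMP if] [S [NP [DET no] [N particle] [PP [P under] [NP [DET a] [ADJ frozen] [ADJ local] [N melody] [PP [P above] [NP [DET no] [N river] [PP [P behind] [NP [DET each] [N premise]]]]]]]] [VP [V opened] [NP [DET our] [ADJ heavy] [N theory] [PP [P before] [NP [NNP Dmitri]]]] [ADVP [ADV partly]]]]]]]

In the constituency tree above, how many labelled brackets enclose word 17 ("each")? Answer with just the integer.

Path from the root down to the word: S → VP → SBAR → S → NP → PP → NP → PP → NP → PP → NP → DET. That is 12 enclosing brackets.

12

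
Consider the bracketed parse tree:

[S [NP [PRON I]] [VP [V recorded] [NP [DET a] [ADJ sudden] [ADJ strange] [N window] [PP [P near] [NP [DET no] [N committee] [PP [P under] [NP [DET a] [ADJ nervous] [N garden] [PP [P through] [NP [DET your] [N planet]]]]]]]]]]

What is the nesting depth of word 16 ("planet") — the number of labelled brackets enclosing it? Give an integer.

10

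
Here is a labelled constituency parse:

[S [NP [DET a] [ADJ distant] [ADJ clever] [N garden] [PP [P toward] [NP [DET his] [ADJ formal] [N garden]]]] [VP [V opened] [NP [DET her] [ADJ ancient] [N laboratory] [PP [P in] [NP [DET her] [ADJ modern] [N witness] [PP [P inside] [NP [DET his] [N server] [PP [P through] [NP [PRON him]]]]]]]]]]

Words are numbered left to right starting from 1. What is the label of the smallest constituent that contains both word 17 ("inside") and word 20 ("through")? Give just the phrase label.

PP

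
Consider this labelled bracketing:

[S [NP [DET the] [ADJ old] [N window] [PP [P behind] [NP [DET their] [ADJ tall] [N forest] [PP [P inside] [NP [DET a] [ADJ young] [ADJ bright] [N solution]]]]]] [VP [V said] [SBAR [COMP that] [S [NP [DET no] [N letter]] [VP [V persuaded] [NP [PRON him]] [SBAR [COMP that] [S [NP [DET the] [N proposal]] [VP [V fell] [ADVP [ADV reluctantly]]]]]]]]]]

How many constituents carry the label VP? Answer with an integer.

3

The VP constituents are: [VP said that no letter persuaded him that the proposal fell reluctantly]; [VP persuaded him that the proposal fell reluctantly]; [VP fell reluctantly]. Total: 3.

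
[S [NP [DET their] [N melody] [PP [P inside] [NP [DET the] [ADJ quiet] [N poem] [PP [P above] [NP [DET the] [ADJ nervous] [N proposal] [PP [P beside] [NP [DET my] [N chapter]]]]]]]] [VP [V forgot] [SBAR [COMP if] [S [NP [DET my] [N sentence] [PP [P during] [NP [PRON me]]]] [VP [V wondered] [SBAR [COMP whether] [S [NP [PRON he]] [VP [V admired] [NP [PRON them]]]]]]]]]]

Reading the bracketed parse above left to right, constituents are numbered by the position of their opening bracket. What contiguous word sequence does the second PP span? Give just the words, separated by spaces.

above the nervous proposal beside my chapter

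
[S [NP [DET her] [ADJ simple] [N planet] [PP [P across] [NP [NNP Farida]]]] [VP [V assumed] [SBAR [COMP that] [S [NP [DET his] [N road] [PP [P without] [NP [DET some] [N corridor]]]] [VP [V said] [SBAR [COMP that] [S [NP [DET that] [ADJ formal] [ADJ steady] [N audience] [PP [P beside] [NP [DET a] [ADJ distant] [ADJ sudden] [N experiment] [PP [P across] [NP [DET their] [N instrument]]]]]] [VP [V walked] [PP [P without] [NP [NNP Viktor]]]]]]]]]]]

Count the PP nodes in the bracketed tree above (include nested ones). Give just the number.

5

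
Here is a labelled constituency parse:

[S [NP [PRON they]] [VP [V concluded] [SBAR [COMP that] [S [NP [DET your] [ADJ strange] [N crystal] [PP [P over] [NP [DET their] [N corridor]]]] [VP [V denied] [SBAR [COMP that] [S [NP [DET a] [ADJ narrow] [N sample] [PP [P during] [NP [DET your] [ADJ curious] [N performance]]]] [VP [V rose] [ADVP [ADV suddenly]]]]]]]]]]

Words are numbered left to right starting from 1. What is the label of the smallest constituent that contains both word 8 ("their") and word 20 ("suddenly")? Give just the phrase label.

S

The smallest bracket enclosing both words is [S your strange crystal over their corridor denied that a narrow sample during your curious performance rose suddenly], so the label is S.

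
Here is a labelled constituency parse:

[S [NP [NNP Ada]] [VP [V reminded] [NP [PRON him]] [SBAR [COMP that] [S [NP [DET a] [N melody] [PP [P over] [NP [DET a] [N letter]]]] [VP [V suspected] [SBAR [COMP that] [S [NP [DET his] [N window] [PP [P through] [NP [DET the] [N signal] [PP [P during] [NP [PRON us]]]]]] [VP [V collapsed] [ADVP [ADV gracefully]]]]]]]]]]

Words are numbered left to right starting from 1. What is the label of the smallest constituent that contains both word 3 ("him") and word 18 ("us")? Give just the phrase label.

VP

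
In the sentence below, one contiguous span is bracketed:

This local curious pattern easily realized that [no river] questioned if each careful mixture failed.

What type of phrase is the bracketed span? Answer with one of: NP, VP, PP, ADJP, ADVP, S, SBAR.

NP

The bracketed span "no river" is headed by "river", making it a noun phrase (NP).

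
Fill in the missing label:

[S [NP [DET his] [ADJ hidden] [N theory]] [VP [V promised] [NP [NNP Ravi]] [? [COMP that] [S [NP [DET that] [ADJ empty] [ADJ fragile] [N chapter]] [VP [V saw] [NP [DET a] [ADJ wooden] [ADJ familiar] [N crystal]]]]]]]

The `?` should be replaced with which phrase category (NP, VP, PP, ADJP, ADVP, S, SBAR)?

SBAR

Looking at what the `?` directly dominates — COMP 'that', S — this is a subordinate clause (SBAR).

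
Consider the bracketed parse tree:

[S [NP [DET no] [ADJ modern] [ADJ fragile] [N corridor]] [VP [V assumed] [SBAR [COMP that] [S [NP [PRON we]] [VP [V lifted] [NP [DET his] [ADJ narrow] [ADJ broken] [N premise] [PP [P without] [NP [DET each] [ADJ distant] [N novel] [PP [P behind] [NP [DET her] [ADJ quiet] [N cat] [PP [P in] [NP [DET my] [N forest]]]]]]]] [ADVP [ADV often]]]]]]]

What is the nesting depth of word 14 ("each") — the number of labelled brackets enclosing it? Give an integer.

Counting open brackets not yet closed at "each": [S [VP [SBAR [S [VP [NP [PP [NP [DET = 9.

9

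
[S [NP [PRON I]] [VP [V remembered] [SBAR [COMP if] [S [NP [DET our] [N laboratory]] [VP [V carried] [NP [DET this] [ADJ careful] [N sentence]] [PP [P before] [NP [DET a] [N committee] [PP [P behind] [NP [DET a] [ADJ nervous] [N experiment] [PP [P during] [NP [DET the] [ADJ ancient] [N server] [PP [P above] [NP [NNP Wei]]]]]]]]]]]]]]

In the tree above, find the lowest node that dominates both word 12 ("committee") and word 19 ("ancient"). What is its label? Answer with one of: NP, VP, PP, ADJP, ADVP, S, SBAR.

Word 12 lies under S → VP → SBAR → S → VP → PP → NP → N; word 19 lies under S → VP → SBAR → S → VP → PP → NP → PP → NP → PP → NP → ADJ. The lowest shared node is the NP.

NP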